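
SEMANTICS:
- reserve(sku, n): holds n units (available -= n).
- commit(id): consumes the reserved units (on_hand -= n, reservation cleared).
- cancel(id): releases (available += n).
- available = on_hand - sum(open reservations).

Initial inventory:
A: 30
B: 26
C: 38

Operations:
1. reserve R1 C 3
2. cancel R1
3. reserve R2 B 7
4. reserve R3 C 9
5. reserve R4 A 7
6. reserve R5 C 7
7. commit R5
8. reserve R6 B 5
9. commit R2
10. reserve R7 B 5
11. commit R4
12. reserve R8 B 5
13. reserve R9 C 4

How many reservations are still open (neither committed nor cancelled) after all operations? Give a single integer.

Answer: 5

Derivation:
Step 1: reserve R1 C 3 -> on_hand[A=30 B=26 C=38] avail[A=30 B=26 C=35] open={R1}
Step 2: cancel R1 -> on_hand[A=30 B=26 C=38] avail[A=30 B=26 C=38] open={}
Step 3: reserve R2 B 7 -> on_hand[A=30 B=26 C=38] avail[A=30 B=19 C=38] open={R2}
Step 4: reserve R3 C 9 -> on_hand[A=30 B=26 C=38] avail[A=30 B=19 C=29] open={R2,R3}
Step 5: reserve R4 A 7 -> on_hand[A=30 B=26 C=38] avail[A=23 B=19 C=29] open={R2,R3,R4}
Step 6: reserve R5 C 7 -> on_hand[A=30 B=26 C=38] avail[A=23 B=19 C=22] open={R2,R3,R4,R5}
Step 7: commit R5 -> on_hand[A=30 B=26 C=31] avail[A=23 B=19 C=22] open={R2,R3,R4}
Step 8: reserve R6 B 5 -> on_hand[A=30 B=26 C=31] avail[A=23 B=14 C=22] open={R2,R3,R4,R6}
Step 9: commit R2 -> on_hand[A=30 B=19 C=31] avail[A=23 B=14 C=22] open={R3,R4,R6}
Step 10: reserve R7 B 5 -> on_hand[A=30 B=19 C=31] avail[A=23 B=9 C=22] open={R3,R4,R6,R7}
Step 11: commit R4 -> on_hand[A=23 B=19 C=31] avail[A=23 B=9 C=22] open={R3,R6,R7}
Step 12: reserve R8 B 5 -> on_hand[A=23 B=19 C=31] avail[A=23 B=4 C=22] open={R3,R6,R7,R8}
Step 13: reserve R9 C 4 -> on_hand[A=23 B=19 C=31] avail[A=23 B=4 C=18] open={R3,R6,R7,R8,R9}
Open reservations: ['R3', 'R6', 'R7', 'R8', 'R9'] -> 5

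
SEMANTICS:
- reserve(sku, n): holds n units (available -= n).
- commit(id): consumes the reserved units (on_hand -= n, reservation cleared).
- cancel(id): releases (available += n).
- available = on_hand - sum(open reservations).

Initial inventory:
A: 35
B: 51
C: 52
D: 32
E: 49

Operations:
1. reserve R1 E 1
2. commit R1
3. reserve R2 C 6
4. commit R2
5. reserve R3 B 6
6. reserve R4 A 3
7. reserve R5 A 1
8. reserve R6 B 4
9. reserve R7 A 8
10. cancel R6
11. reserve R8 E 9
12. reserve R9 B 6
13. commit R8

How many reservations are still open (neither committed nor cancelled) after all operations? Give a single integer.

Answer: 5

Derivation:
Step 1: reserve R1 E 1 -> on_hand[A=35 B=51 C=52 D=32 E=49] avail[A=35 B=51 C=52 D=32 E=48] open={R1}
Step 2: commit R1 -> on_hand[A=35 B=51 C=52 D=32 E=48] avail[A=35 B=51 C=52 D=32 E=48] open={}
Step 3: reserve R2 C 6 -> on_hand[A=35 B=51 C=52 D=32 E=48] avail[A=35 B=51 C=46 D=32 E=48] open={R2}
Step 4: commit R2 -> on_hand[A=35 B=51 C=46 D=32 E=48] avail[A=35 B=51 C=46 D=32 E=48] open={}
Step 5: reserve R3 B 6 -> on_hand[A=35 B=51 C=46 D=32 E=48] avail[A=35 B=45 C=46 D=32 E=48] open={R3}
Step 6: reserve R4 A 3 -> on_hand[A=35 B=51 C=46 D=32 E=48] avail[A=32 B=45 C=46 D=32 E=48] open={R3,R4}
Step 7: reserve R5 A 1 -> on_hand[A=35 B=51 C=46 D=32 E=48] avail[A=31 B=45 C=46 D=32 E=48] open={R3,R4,R5}
Step 8: reserve R6 B 4 -> on_hand[A=35 B=51 C=46 D=32 E=48] avail[A=31 B=41 C=46 D=32 E=48] open={R3,R4,R5,R6}
Step 9: reserve R7 A 8 -> on_hand[A=35 B=51 C=46 D=32 E=48] avail[A=23 B=41 C=46 D=32 E=48] open={R3,R4,R5,R6,R7}
Step 10: cancel R6 -> on_hand[A=35 B=51 C=46 D=32 E=48] avail[A=23 B=45 C=46 D=32 E=48] open={R3,R4,R5,R7}
Step 11: reserve R8 E 9 -> on_hand[A=35 B=51 C=46 D=32 E=48] avail[A=23 B=45 C=46 D=32 E=39] open={R3,R4,R5,R7,R8}
Step 12: reserve R9 B 6 -> on_hand[A=35 B=51 C=46 D=32 E=48] avail[A=23 B=39 C=46 D=32 E=39] open={R3,R4,R5,R7,R8,R9}
Step 13: commit R8 -> on_hand[A=35 B=51 C=46 D=32 E=39] avail[A=23 B=39 C=46 D=32 E=39] open={R3,R4,R5,R7,R9}
Open reservations: ['R3', 'R4', 'R5', 'R7', 'R9'] -> 5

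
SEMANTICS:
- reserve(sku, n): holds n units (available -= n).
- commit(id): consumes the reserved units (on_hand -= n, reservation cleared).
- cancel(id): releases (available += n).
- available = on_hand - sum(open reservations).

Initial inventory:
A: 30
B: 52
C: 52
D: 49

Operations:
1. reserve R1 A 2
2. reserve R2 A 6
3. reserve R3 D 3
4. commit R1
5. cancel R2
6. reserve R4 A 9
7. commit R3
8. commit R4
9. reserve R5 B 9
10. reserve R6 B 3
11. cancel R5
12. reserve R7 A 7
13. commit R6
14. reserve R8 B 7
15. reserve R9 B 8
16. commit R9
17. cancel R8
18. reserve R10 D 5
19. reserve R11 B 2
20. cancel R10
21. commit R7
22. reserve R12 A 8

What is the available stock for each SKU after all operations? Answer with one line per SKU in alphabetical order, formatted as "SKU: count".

Answer: A: 4
B: 39
C: 52
D: 46

Derivation:
Step 1: reserve R1 A 2 -> on_hand[A=30 B=52 C=52 D=49] avail[A=28 B=52 C=52 D=49] open={R1}
Step 2: reserve R2 A 6 -> on_hand[A=30 B=52 C=52 D=49] avail[A=22 B=52 C=52 D=49] open={R1,R2}
Step 3: reserve R3 D 3 -> on_hand[A=30 B=52 C=52 D=49] avail[A=22 B=52 C=52 D=46] open={R1,R2,R3}
Step 4: commit R1 -> on_hand[A=28 B=52 C=52 D=49] avail[A=22 B=52 C=52 D=46] open={R2,R3}
Step 5: cancel R2 -> on_hand[A=28 B=52 C=52 D=49] avail[A=28 B=52 C=52 D=46] open={R3}
Step 6: reserve R4 A 9 -> on_hand[A=28 B=52 C=52 D=49] avail[A=19 B=52 C=52 D=46] open={R3,R4}
Step 7: commit R3 -> on_hand[A=28 B=52 C=52 D=46] avail[A=19 B=52 C=52 D=46] open={R4}
Step 8: commit R4 -> on_hand[A=19 B=52 C=52 D=46] avail[A=19 B=52 C=52 D=46] open={}
Step 9: reserve R5 B 9 -> on_hand[A=19 B=52 C=52 D=46] avail[A=19 B=43 C=52 D=46] open={R5}
Step 10: reserve R6 B 3 -> on_hand[A=19 B=52 C=52 D=46] avail[A=19 B=40 C=52 D=46] open={R5,R6}
Step 11: cancel R5 -> on_hand[A=19 B=52 C=52 D=46] avail[A=19 B=49 C=52 D=46] open={R6}
Step 12: reserve R7 A 7 -> on_hand[A=19 B=52 C=52 D=46] avail[A=12 B=49 C=52 D=46] open={R6,R7}
Step 13: commit R6 -> on_hand[A=19 B=49 C=52 D=46] avail[A=12 B=49 C=52 D=46] open={R7}
Step 14: reserve R8 B 7 -> on_hand[A=19 B=49 C=52 D=46] avail[A=12 B=42 C=52 D=46] open={R7,R8}
Step 15: reserve R9 B 8 -> on_hand[A=19 B=49 C=52 D=46] avail[A=12 B=34 C=52 D=46] open={R7,R8,R9}
Step 16: commit R9 -> on_hand[A=19 B=41 C=52 D=46] avail[A=12 B=34 C=52 D=46] open={R7,R8}
Step 17: cancel R8 -> on_hand[A=19 B=41 C=52 D=46] avail[A=12 B=41 C=52 D=46] open={R7}
Step 18: reserve R10 D 5 -> on_hand[A=19 B=41 C=52 D=46] avail[A=12 B=41 C=52 D=41] open={R10,R7}
Step 19: reserve R11 B 2 -> on_hand[A=19 B=41 C=52 D=46] avail[A=12 B=39 C=52 D=41] open={R10,R11,R7}
Step 20: cancel R10 -> on_hand[A=19 B=41 C=52 D=46] avail[A=12 B=39 C=52 D=46] open={R11,R7}
Step 21: commit R7 -> on_hand[A=12 B=41 C=52 D=46] avail[A=12 B=39 C=52 D=46] open={R11}
Step 22: reserve R12 A 8 -> on_hand[A=12 B=41 C=52 D=46] avail[A=4 B=39 C=52 D=46] open={R11,R12}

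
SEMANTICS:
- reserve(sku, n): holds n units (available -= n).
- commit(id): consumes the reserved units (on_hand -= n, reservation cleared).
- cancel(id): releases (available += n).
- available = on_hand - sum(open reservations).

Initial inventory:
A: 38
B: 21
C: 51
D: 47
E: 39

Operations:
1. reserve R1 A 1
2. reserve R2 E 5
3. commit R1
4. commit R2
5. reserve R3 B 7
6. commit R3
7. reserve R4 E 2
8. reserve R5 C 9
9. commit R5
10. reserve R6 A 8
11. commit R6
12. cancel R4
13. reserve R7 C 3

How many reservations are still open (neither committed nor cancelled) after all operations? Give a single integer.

Answer: 1

Derivation:
Step 1: reserve R1 A 1 -> on_hand[A=38 B=21 C=51 D=47 E=39] avail[A=37 B=21 C=51 D=47 E=39] open={R1}
Step 2: reserve R2 E 5 -> on_hand[A=38 B=21 C=51 D=47 E=39] avail[A=37 B=21 C=51 D=47 E=34] open={R1,R2}
Step 3: commit R1 -> on_hand[A=37 B=21 C=51 D=47 E=39] avail[A=37 B=21 C=51 D=47 E=34] open={R2}
Step 4: commit R2 -> on_hand[A=37 B=21 C=51 D=47 E=34] avail[A=37 B=21 C=51 D=47 E=34] open={}
Step 5: reserve R3 B 7 -> on_hand[A=37 B=21 C=51 D=47 E=34] avail[A=37 B=14 C=51 D=47 E=34] open={R3}
Step 6: commit R3 -> on_hand[A=37 B=14 C=51 D=47 E=34] avail[A=37 B=14 C=51 D=47 E=34] open={}
Step 7: reserve R4 E 2 -> on_hand[A=37 B=14 C=51 D=47 E=34] avail[A=37 B=14 C=51 D=47 E=32] open={R4}
Step 8: reserve R5 C 9 -> on_hand[A=37 B=14 C=51 D=47 E=34] avail[A=37 B=14 C=42 D=47 E=32] open={R4,R5}
Step 9: commit R5 -> on_hand[A=37 B=14 C=42 D=47 E=34] avail[A=37 B=14 C=42 D=47 E=32] open={R4}
Step 10: reserve R6 A 8 -> on_hand[A=37 B=14 C=42 D=47 E=34] avail[A=29 B=14 C=42 D=47 E=32] open={R4,R6}
Step 11: commit R6 -> on_hand[A=29 B=14 C=42 D=47 E=34] avail[A=29 B=14 C=42 D=47 E=32] open={R4}
Step 12: cancel R4 -> on_hand[A=29 B=14 C=42 D=47 E=34] avail[A=29 B=14 C=42 D=47 E=34] open={}
Step 13: reserve R7 C 3 -> on_hand[A=29 B=14 C=42 D=47 E=34] avail[A=29 B=14 C=39 D=47 E=34] open={R7}
Open reservations: ['R7'] -> 1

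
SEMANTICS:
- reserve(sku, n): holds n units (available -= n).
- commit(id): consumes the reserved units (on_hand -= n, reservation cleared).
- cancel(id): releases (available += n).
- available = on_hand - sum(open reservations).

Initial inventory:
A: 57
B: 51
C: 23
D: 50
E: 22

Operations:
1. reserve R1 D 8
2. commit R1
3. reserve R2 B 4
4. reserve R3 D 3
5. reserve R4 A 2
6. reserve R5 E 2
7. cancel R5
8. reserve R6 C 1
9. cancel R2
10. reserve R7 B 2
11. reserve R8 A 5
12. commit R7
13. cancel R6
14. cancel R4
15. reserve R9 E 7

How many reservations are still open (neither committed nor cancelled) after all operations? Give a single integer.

Answer: 3

Derivation:
Step 1: reserve R1 D 8 -> on_hand[A=57 B=51 C=23 D=50 E=22] avail[A=57 B=51 C=23 D=42 E=22] open={R1}
Step 2: commit R1 -> on_hand[A=57 B=51 C=23 D=42 E=22] avail[A=57 B=51 C=23 D=42 E=22] open={}
Step 3: reserve R2 B 4 -> on_hand[A=57 B=51 C=23 D=42 E=22] avail[A=57 B=47 C=23 D=42 E=22] open={R2}
Step 4: reserve R3 D 3 -> on_hand[A=57 B=51 C=23 D=42 E=22] avail[A=57 B=47 C=23 D=39 E=22] open={R2,R3}
Step 5: reserve R4 A 2 -> on_hand[A=57 B=51 C=23 D=42 E=22] avail[A=55 B=47 C=23 D=39 E=22] open={R2,R3,R4}
Step 6: reserve R5 E 2 -> on_hand[A=57 B=51 C=23 D=42 E=22] avail[A=55 B=47 C=23 D=39 E=20] open={R2,R3,R4,R5}
Step 7: cancel R5 -> on_hand[A=57 B=51 C=23 D=42 E=22] avail[A=55 B=47 C=23 D=39 E=22] open={R2,R3,R4}
Step 8: reserve R6 C 1 -> on_hand[A=57 B=51 C=23 D=42 E=22] avail[A=55 B=47 C=22 D=39 E=22] open={R2,R3,R4,R6}
Step 9: cancel R2 -> on_hand[A=57 B=51 C=23 D=42 E=22] avail[A=55 B=51 C=22 D=39 E=22] open={R3,R4,R6}
Step 10: reserve R7 B 2 -> on_hand[A=57 B=51 C=23 D=42 E=22] avail[A=55 B=49 C=22 D=39 E=22] open={R3,R4,R6,R7}
Step 11: reserve R8 A 5 -> on_hand[A=57 B=51 C=23 D=42 E=22] avail[A=50 B=49 C=22 D=39 E=22] open={R3,R4,R6,R7,R8}
Step 12: commit R7 -> on_hand[A=57 B=49 C=23 D=42 E=22] avail[A=50 B=49 C=22 D=39 E=22] open={R3,R4,R6,R8}
Step 13: cancel R6 -> on_hand[A=57 B=49 C=23 D=42 E=22] avail[A=50 B=49 C=23 D=39 E=22] open={R3,R4,R8}
Step 14: cancel R4 -> on_hand[A=57 B=49 C=23 D=42 E=22] avail[A=52 B=49 C=23 D=39 E=22] open={R3,R8}
Step 15: reserve R9 E 7 -> on_hand[A=57 B=49 C=23 D=42 E=22] avail[A=52 B=49 C=23 D=39 E=15] open={R3,R8,R9}
Open reservations: ['R3', 'R8', 'R9'] -> 3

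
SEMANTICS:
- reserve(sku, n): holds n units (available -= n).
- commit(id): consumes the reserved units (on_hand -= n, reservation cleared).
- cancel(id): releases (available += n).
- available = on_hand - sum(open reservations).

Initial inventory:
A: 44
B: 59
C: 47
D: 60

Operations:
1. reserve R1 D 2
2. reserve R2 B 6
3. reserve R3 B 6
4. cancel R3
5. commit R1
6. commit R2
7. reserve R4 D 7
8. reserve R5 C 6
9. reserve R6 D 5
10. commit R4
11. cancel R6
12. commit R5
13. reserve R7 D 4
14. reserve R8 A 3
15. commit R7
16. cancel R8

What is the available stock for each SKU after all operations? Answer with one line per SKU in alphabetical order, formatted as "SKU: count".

Step 1: reserve R1 D 2 -> on_hand[A=44 B=59 C=47 D=60] avail[A=44 B=59 C=47 D=58] open={R1}
Step 2: reserve R2 B 6 -> on_hand[A=44 B=59 C=47 D=60] avail[A=44 B=53 C=47 D=58] open={R1,R2}
Step 3: reserve R3 B 6 -> on_hand[A=44 B=59 C=47 D=60] avail[A=44 B=47 C=47 D=58] open={R1,R2,R3}
Step 4: cancel R3 -> on_hand[A=44 B=59 C=47 D=60] avail[A=44 B=53 C=47 D=58] open={R1,R2}
Step 5: commit R1 -> on_hand[A=44 B=59 C=47 D=58] avail[A=44 B=53 C=47 D=58] open={R2}
Step 6: commit R2 -> on_hand[A=44 B=53 C=47 D=58] avail[A=44 B=53 C=47 D=58] open={}
Step 7: reserve R4 D 7 -> on_hand[A=44 B=53 C=47 D=58] avail[A=44 B=53 C=47 D=51] open={R4}
Step 8: reserve R5 C 6 -> on_hand[A=44 B=53 C=47 D=58] avail[A=44 B=53 C=41 D=51] open={R4,R5}
Step 9: reserve R6 D 5 -> on_hand[A=44 B=53 C=47 D=58] avail[A=44 B=53 C=41 D=46] open={R4,R5,R6}
Step 10: commit R4 -> on_hand[A=44 B=53 C=47 D=51] avail[A=44 B=53 C=41 D=46] open={R5,R6}
Step 11: cancel R6 -> on_hand[A=44 B=53 C=47 D=51] avail[A=44 B=53 C=41 D=51] open={R5}
Step 12: commit R5 -> on_hand[A=44 B=53 C=41 D=51] avail[A=44 B=53 C=41 D=51] open={}
Step 13: reserve R7 D 4 -> on_hand[A=44 B=53 C=41 D=51] avail[A=44 B=53 C=41 D=47] open={R7}
Step 14: reserve R8 A 3 -> on_hand[A=44 B=53 C=41 D=51] avail[A=41 B=53 C=41 D=47] open={R7,R8}
Step 15: commit R7 -> on_hand[A=44 B=53 C=41 D=47] avail[A=41 B=53 C=41 D=47] open={R8}
Step 16: cancel R8 -> on_hand[A=44 B=53 C=41 D=47] avail[A=44 B=53 C=41 D=47] open={}

Answer: A: 44
B: 53
C: 41
D: 47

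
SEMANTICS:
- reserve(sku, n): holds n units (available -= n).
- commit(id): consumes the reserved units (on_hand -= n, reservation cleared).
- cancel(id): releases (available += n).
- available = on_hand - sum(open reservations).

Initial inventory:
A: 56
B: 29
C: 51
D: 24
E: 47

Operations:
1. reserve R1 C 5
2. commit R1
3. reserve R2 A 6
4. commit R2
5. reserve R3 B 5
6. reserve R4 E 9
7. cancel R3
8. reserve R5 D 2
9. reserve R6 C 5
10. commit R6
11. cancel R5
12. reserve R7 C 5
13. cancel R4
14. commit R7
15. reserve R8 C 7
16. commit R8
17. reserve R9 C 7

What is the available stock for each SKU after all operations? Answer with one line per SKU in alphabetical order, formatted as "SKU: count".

Step 1: reserve R1 C 5 -> on_hand[A=56 B=29 C=51 D=24 E=47] avail[A=56 B=29 C=46 D=24 E=47] open={R1}
Step 2: commit R1 -> on_hand[A=56 B=29 C=46 D=24 E=47] avail[A=56 B=29 C=46 D=24 E=47] open={}
Step 3: reserve R2 A 6 -> on_hand[A=56 B=29 C=46 D=24 E=47] avail[A=50 B=29 C=46 D=24 E=47] open={R2}
Step 4: commit R2 -> on_hand[A=50 B=29 C=46 D=24 E=47] avail[A=50 B=29 C=46 D=24 E=47] open={}
Step 5: reserve R3 B 5 -> on_hand[A=50 B=29 C=46 D=24 E=47] avail[A=50 B=24 C=46 D=24 E=47] open={R3}
Step 6: reserve R4 E 9 -> on_hand[A=50 B=29 C=46 D=24 E=47] avail[A=50 B=24 C=46 D=24 E=38] open={R3,R4}
Step 7: cancel R3 -> on_hand[A=50 B=29 C=46 D=24 E=47] avail[A=50 B=29 C=46 D=24 E=38] open={R4}
Step 8: reserve R5 D 2 -> on_hand[A=50 B=29 C=46 D=24 E=47] avail[A=50 B=29 C=46 D=22 E=38] open={R4,R5}
Step 9: reserve R6 C 5 -> on_hand[A=50 B=29 C=46 D=24 E=47] avail[A=50 B=29 C=41 D=22 E=38] open={R4,R5,R6}
Step 10: commit R6 -> on_hand[A=50 B=29 C=41 D=24 E=47] avail[A=50 B=29 C=41 D=22 E=38] open={R4,R5}
Step 11: cancel R5 -> on_hand[A=50 B=29 C=41 D=24 E=47] avail[A=50 B=29 C=41 D=24 E=38] open={R4}
Step 12: reserve R7 C 5 -> on_hand[A=50 B=29 C=41 D=24 E=47] avail[A=50 B=29 C=36 D=24 E=38] open={R4,R7}
Step 13: cancel R4 -> on_hand[A=50 B=29 C=41 D=24 E=47] avail[A=50 B=29 C=36 D=24 E=47] open={R7}
Step 14: commit R7 -> on_hand[A=50 B=29 C=36 D=24 E=47] avail[A=50 B=29 C=36 D=24 E=47] open={}
Step 15: reserve R8 C 7 -> on_hand[A=50 B=29 C=36 D=24 E=47] avail[A=50 B=29 C=29 D=24 E=47] open={R8}
Step 16: commit R8 -> on_hand[A=50 B=29 C=29 D=24 E=47] avail[A=50 B=29 C=29 D=24 E=47] open={}
Step 17: reserve R9 C 7 -> on_hand[A=50 B=29 C=29 D=24 E=47] avail[A=50 B=29 C=22 D=24 E=47] open={R9}

Answer: A: 50
B: 29
C: 22
D: 24
E: 47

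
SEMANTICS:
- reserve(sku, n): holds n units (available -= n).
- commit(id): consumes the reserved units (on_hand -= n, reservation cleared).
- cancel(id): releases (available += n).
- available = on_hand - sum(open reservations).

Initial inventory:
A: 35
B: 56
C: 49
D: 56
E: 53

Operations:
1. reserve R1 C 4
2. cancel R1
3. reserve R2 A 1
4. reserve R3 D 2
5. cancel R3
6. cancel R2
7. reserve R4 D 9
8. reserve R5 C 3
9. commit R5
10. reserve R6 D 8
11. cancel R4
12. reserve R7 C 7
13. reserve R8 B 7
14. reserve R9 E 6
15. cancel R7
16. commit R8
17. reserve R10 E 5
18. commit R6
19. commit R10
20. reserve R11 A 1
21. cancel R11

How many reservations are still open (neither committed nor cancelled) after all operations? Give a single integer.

Step 1: reserve R1 C 4 -> on_hand[A=35 B=56 C=49 D=56 E=53] avail[A=35 B=56 C=45 D=56 E=53] open={R1}
Step 2: cancel R1 -> on_hand[A=35 B=56 C=49 D=56 E=53] avail[A=35 B=56 C=49 D=56 E=53] open={}
Step 3: reserve R2 A 1 -> on_hand[A=35 B=56 C=49 D=56 E=53] avail[A=34 B=56 C=49 D=56 E=53] open={R2}
Step 4: reserve R3 D 2 -> on_hand[A=35 B=56 C=49 D=56 E=53] avail[A=34 B=56 C=49 D=54 E=53] open={R2,R3}
Step 5: cancel R3 -> on_hand[A=35 B=56 C=49 D=56 E=53] avail[A=34 B=56 C=49 D=56 E=53] open={R2}
Step 6: cancel R2 -> on_hand[A=35 B=56 C=49 D=56 E=53] avail[A=35 B=56 C=49 D=56 E=53] open={}
Step 7: reserve R4 D 9 -> on_hand[A=35 B=56 C=49 D=56 E=53] avail[A=35 B=56 C=49 D=47 E=53] open={R4}
Step 8: reserve R5 C 3 -> on_hand[A=35 B=56 C=49 D=56 E=53] avail[A=35 B=56 C=46 D=47 E=53] open={R4,R5}
Step 9: commit R5 -> on_hand[A=35 B=56 C=46 D=56 E=53] avail[A=35 B=56 C=46 D=47 E=53] open={R4}
Step 10: reserve R6 D 8 -> on_hand[A=35 B=56 C=46 D=56 E=53] avail[A=35 B=56 C=46 D=39 E=53] open={R4,R6}
Step 11: cancel R4 -> on_hand[A=35 B=56 C=46 D=56 E=53] avail[A=35 B=56 C=46 D=48 E=53] open={R6}
Step 12: reserve R7 C 7 -> on_hand[A=35 B=56 C=46 D=56 E=53] avail[A=35 B=56 C=39 D=48 E=53] open={R6,R7}
Step 13: reserve R8 B 7 -> on_hand[A=35 B=56 C=46 D=56 E=53] avail[A=35 B=49 C=39 D=48 E=53] open={R6,R7,R8}
Step 14: reserve R9 E 6 -> on_hand[A=35 B=56 C=46 D=56 E=53] avail[A=35 B=49 C=39 D=48 E=47] open={R6,R7,R8,R9}
Step 15: cancel R7 -> on_hand[A=35 B=56 C=46 D=56 E=53] avail[A=35 B=49 C=46 D=48 E=47] open={R6,R8,R9}
Step 16: commit R8 -> on_hand[A=35 B=49 C=46 D=56 E=53] avail[A=35 B=49 C=46 D=48 E=47] open={R6,R9}
Step 17: reserve R10 E 5 -> on_hand[A=35 B=49 C=46 D=56 E=53] avail[A=35 B=49 C=46 D=48 E=42] open={R10,R6,R9}
Step 18: commit R6 -> on_hand[A=35 B=49 C=46 D=48 E=53] avail[A=35 B=49 C=46 D=48 E=42] open={R10,R9}
Step 19: commit R10 -> on_hand[A=35 B=49 C=46 D=48 E=48] avail[A=35 B=49 C=46 D=48 E=42] open={R9}
Step 20: reserve R11 A 1 -> on_hand[A=35 B=49 C=46 D=48 E=48] avail[A=34 B=49 C=46 D=48 E=42] open={R11,R9}
Step 21: cancel R11 -> on_hand[A=35 B=49 C=46 D=48 E=48] avail[A=35 B=49 C=46 D=48 E=42] open={R9}
Open reservations: ['R9'] -> 1

Answer: 1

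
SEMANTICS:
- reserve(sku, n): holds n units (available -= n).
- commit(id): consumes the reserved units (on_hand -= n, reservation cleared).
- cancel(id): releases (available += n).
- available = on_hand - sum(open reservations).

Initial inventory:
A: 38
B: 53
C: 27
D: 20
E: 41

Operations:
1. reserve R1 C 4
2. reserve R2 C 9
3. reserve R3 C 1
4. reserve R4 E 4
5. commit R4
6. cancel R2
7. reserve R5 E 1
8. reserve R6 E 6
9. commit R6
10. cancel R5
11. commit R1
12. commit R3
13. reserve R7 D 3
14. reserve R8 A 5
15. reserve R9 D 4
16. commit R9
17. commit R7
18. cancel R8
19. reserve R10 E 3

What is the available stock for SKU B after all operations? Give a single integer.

Step 1: reserve R1 C 4 -> on_hand[A=38 B=53 C=27 D=20 E=41] avail[A=38 B=53 C=23 D=20 E=41] open={R1}
Step 2: reserve R2 C 9 -> on_hand[A=38 B=53 C=27 D=20 E=41] avail[A=38 B=53 C=14 D=20 E=41] open={R1,R2}
Step 3: reserve R3 C 1 -> on_hand[A=38 B=53 C=27 D=20 E=41] avail[A=38 B=53 C=13 D=20 E=41] open={R1,R2,R3}
Step 4: reserve R4 E 4 -> on_hand[A=38 B=53 C=27 D=20 E=41] avail[A=38 B=53 C=13 D=20 E=37] open={R1,R2,R3,R4}
Step 5: commit R4 -> on_hand[A=38 B=53 C=27 D=20 E=37] avail[A=38 B=53 C=13 D=20 E=37] open={R1,R2,R3}
Step 6: cancel R2 -> on_hand[A=38 B=53 C=27 D=20 E=37] avail[A=38 B=53 C=22 D=20 E=37] open={R1,R3}
Step 7: reserve R5 E 1 -> on_hand[A=38 B=53 C=27 D=20 E=37] avail[A=38 B=53 C=22 D=20 E=36] open={R1,R3,R5}
Step 8: reserve R6 E 6 -> on_hand[A=38 B=53 C=27 D=20 E=37] avail[A=38 B=53 C=22 D=20 E=30] open={R1,R3,R5,R6}
Step 9: commit R6 -> on_hand[A=38 B=53 C=27 D=20 E=31] avail[A=38 B=53 C=22 D=20 E=30] open={R1,R3,R5}
Step 10: cancel R5 -> on_hand[A=38 B=53 C=27 D=20 E=31] avail[A=38 B=53 C=22 D=20 E=31] open={R1,R3}
Step 11: commit R1 -> on_hand[A=38 B=53 C=23 D=20 E=31] avail[A=38 B=53 C=22 D=20 E=31] open={R3}
Step 12: commit R3 -> on_hand[A=38 B=53 C=22 D=20 E=31] avail[A=38 B=53 C=22 D=20 E=31] open={}
Step 13: reserve R7 D 3 -> on_hand[A=38 B=53 C=22 D=20 E=31] avail[A=38 B=53 C=22 D=17 E=31] open={R7}
Step 14: reserve R8 A 5 -> on_hand[A=38 B=53 C=22 D=20 E=31] avail[A=33 B=53 C=22 D=17 E=31] open={R7,R8}
Step 15: reserve R9 D 4 -> on_hand[A=38 B=53 C=22 D=20 E=31] avail[A=33 B=53 C=22 D=13 E=31] open={R7,R8,R9}
Step 16: commit R9 -> on_hand[A=38 B=53 C=22 D=16 E=31] avail[A=33 B=53 C=22 D=13 E=31] open={R7,R8}
Step 17: commit R7 -> on_hand[A=38 B=53 C=22 D=13 E=31] avail[A=33 B=53 C=22 D=13 E=31] open={R8}
Step 18: cancel R8 -> on_hand[A=38 B=53 C=22 D=13 E=31] avail[A=38 B=53 C=22 D=13 E=31] open={}
Step 19: reserve R10 E 3 -> on_hand[A=38 B=53 C=22 D=13 E=31] avail[A=38 B=53 C=22 D=13 E=28] open={R10}
Final available[B] = 53

Answer: 53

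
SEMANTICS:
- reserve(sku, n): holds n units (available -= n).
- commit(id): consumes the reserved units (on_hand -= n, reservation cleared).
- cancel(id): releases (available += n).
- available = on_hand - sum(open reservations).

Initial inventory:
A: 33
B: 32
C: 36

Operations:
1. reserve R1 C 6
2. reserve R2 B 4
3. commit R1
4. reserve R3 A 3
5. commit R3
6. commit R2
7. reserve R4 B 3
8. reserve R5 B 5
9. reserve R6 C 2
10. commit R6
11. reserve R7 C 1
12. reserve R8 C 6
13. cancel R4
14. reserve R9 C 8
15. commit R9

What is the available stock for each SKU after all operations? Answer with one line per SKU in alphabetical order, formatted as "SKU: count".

Answer: A: 30
B: 23
C: 13

Derivation:
Step 1: reserve R1 C 6 -> on_hand[A=33 B=32 C=36] avail[A=33 B=32 C=30] open={R1}
Step 2: reserve R2 B 4 -> on_hand[A=33 B=32 C=36] avail[A=33 B=28 C=30] open={R1,R2}
Step 3: commit R1 -> on_hand[A=33 B=32 C=30] avail[A=33 B=28 C=30] open={R2}
Step 4: reserve R3 A 3 -> on_hand[A=33 B=32 C=30] avail[A=30 B=28 C=30] open={R2,R3}
Step 5: commit R3 -> on_hand[A=30 B=32 C=30] avail[A=30 B=28 C=30] open={R2}
Step 6: commit R2 -> on_hand[A=30 B=28 C=30] avail[A=30 B=28 C=30] open={}
Step 7: reserve R4 B 3 -> on_hand[A=30 B=28 C=30] avail[A=30 B=25 C=30] open={R4}
Step 8: reserve R5 B 5 -> on_hand[A=30 B=28 C=30] avail[A=30 B=20 C=30] open={R4,R5}
Step 9: reserve R6 C 2 -> on_hand[A=30 B=28 C=30] avail[A=30 B=20 C=28] open={R4,R5,R6}
Step 10: commit R6 -> on_hand[A=30 B=28 C=28] avail[A=30 B=20 C=28] open={R4,R5}
Step 11: reserve R7 C 1 -> on_hand[A=30 B=28 C=28] avail[A=30 B=20 C=27] open={R4,R5,R7}
Step 12: reserve R8 C 6 -> on_hand[A=30 B=28 C=28] avail[A=30 B=20 C=21] open={R4,R5,R7,R8}
Step 13: cancel R4 -> on_hand[A=30 B=28 C=28] avail[A=30 B=23 C=21] open={R5,R7,R8}
Step 14: reserve R9 C 8 -> on_hand[A=30 B=28 C=28] avail[A=30 B=23 C=13] open={R5,R7,R8,R9}
Step 15: commit R9 -> on_hand[A=30 B=28 C=20] avail[A=30 B=23 C=13] open={R5,R7,R8}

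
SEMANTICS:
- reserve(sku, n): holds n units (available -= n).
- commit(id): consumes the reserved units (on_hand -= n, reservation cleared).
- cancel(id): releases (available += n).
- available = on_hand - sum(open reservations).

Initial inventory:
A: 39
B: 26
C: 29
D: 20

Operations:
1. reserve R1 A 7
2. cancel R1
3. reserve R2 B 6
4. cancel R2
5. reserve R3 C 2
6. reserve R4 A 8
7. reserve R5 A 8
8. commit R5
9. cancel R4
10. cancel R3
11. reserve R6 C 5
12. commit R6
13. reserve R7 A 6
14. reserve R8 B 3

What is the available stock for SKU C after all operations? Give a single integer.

Answer: 24

Derivation:
Step 1: reserve R1 A 7 -> on_hand[A=39 B=26 C=29 D=20] avail[A=32 B=26 C=29 D=20] open={R1}
Step 2: cancel R1 -> on_hand[A=39 B=26 C=29 D=20] avail[A=39 B=26 C=29 D=20] open={}
Step 3: reserve R2 B 6 -> on_hand[A=39 B=26 C=29 D=20] avail[A=39 B=20 C=29 D=20] open={R2}
Step 4: cancel R2 -> on_hand[A=39 B=26 C=29 D=20] avail[A=39 B=26 C=29 D=20] open={}
Step 5: reserve R3 C 2 -> on_hand[A=39 B=26 C=29 D=20] avail[A=39 B=26 C=27 D=20] open={R3}
Step 6: reserve R4 A 8 -> on_hand[A=39 B=26 C=29 D=20] avail[A=31 B=26 C=27 D=20] open={R3,R4}
Step 7: reserve R5 A 8 -> on_hand[A=39 B=26 C=29 D=20] avail[A=23 B=26 C=27 D=20] open={R3,R4,R5}
Step 8: commit R5 -> on_hand[A=31 B=26 C=29 D=20] avail[A=23 B=26 C=27 D=20] open={R3,R4}
Step 9: cancel R4 -> on_hand[A=31 B=26 C=29 D=20] avail[A=31 B=26 C=27 D=20] open={R3}
Step 10: cancel R3 -> on_hand[A=31 B=26 C=29 D=20] avail[A=31 B=26 C=29 D=20] open={}
Step 11: reserve R6 C 5 -> on_hand[A=31 B=26 C=29 D=20] avail[A=31 B=26 C=24 D=20] open={R6}
Step 12: commit R6 -> on_hand[A=31 B=26 C=24 D=20] avail[A=31 B=26 C=24 D=20] open={}
Step 13: reserve R7 A 6 -> on_hand[A=31 B=26 C=24 D=20] avail[A=25 B=26 C=24 D=20] open={R7}
Step 14: reserve R8 B 3 -> on_hand[A=31 B=26 C=24 D=20] avail[A=25 B=23 C=24 D=20] open={R7,R8}
Final available[C] = 24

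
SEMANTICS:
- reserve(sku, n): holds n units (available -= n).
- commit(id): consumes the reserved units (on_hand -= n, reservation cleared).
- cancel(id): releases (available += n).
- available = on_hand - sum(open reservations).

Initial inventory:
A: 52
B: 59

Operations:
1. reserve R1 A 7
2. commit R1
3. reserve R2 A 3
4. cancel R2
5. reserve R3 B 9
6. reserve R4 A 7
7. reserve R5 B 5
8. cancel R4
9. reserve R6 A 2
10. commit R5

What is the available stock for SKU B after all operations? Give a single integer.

Step 1: reserve R1 A 7 -> on_hand[A=52 B=59] avail[A=45 B=59] open={R1}
Step 2: commit R1 -> on_hand[A=45 B=59] avail[A=45 B=59] open={}
Step 3: reserve R2 A 3 -> on_hand[A=45 B=59] avail[A=42 B=59] open={R2}
Step 4: cancel R2 -> on_hand[A=45 B=59] avail[A=45 B=59] open={}
Step 5: reserve R3 B 9 -> on_hand[A=45 B=59] avail[A=45 B=50] open={R3}
Step 6: reserve R4 A 7 -> on_hand[A=45 B=59] avail[A=38 B=50] open={R3,R4}
Step 7: reserve R5 B 5 -> on_hand[A=45 B=59] avail[A=38 B=45] open={R3,R4,R5}
Step 8: cancel R4 -> on_hand[A=45 B=59] avail[A=45 B=45] open={R3,R5}
Step 9: reserve R6 A 2 -> on_hand[A=45 B=59] avail[A=43 B=45] open={R3,R5,R6}
Step 10: commit R5 -> on_hand[A=45 B=54] avail[A=43 B=45] open={R3,R6}
Final available[B] = 45

Answer: 45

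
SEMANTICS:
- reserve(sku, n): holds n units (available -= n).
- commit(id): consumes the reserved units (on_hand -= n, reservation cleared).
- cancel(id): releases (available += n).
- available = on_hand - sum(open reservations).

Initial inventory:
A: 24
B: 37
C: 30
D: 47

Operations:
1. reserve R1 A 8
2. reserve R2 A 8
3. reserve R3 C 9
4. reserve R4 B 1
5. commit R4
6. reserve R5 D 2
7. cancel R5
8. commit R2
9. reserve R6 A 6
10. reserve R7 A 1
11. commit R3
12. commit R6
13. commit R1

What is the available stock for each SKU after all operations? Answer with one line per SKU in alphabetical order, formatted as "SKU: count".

Step 1: reserve R1 A 8 -> on_hand[A=24 B=37 C=30 D=47] avail[A=16 B=37 C=30 D=47] open={R1}
Step 2: reserve R2 A 8 -> on_hand[A=24 B=37 C=30 D=47] avail[A=8 B=37 C=30 D=47] open={R1,R2}
Step 3: reserve R3 C 9 -> on_hand[A=24 B=37 C=30 D=47] avail[A=8 B=37 C=21 D=47] open={R1,R2,R3}
Step 4: reserve R4 B 1 -> on_hand[A=24 B=37 C=30 D=47] avail[A=8 B=36 C=21 D=47] open={R1,R2,R3,R4}
Step 5: commit R4 -> on_hand[A=24 B=36 C=30 D=47] avail[A=8 B=36 C=21 D=47] open={R1,R2,R3}
Step 6: reserve R5 D 2 -> on_hand[A=24 B=36 C=30 D=47] avail[A=8 B=36 C=21 D=45] open={R1,R2,R3,R5}
Step 7: cancel R5 -> on_hand[A=24 B=36 C=30 D=47] avail[A=8 B=36 C=21 D=47] open={R1,R2,R3}
Step 8: commit R2 -> on_hand[A=16 B=36 C=30 D=47] avail[A=8 B=36 C=21 D=47] open={R1,R3}
Step 9: reserve R6 A 6 -> on_hand[A=16 B=36 C=30 D=47] avail[A=2 B=36 C=21 D=47] open={R1,R3,R6}
Step 10: reserve R7 A 1 -> on_hand[A=16 B=36 C=30 D=47] avail[A=1 B=36 C=21 D=47] open={R1,R3,R6,R7}
Step 11: commit R3 -> on_hand[A=16 B=36 C=21 D=47] avail[A=1 B=36 C=21 D=47] open={R1,R6,R7}
Step 12: commit R6 -> on_hand[A=10 B=36 C=21 D=47] avail[A=1 B=36 C=21 D=47] open={R1,R7}
Step 13: commit R1 -> on_hand[A=2 B=36 C=21 D=47] avail[A=1 B=36 C=21 D=47] open={R7}

Answer: A: 1
B: 36
C: 21
D: 47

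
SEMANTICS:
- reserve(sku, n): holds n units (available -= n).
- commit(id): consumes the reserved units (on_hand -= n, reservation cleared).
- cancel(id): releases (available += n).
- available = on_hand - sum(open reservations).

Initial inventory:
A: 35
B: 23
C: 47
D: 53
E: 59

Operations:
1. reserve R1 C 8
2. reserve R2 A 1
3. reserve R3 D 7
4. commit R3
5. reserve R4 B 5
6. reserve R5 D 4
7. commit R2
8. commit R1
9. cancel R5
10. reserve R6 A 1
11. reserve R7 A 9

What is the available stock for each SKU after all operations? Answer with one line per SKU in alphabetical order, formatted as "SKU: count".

Step 1: reserve R1 C 8 -> on_hand[A=35 B=23 C=47 D=53 E=59] avail[A=35 B=23 C=39 D=53 E=59] open={R1}
Step 2: reserve R2 A 1 -> on_hand[A=35 B=23 C=47 D=53 E=59] avail[A=34 B=23 C=39 D=53 E=59] open={R1,R2}
Step 3: reserve R3 D 7 -> on_hand[A=35 B=23 C=47 D=53 E=59] avail[A=34 B=23 C=39 D=46 E=59] open={R1,R2,R3}
Step 4: commit R3 -> on_hand[A=35 B=23 C=47 D=46 E=59] avail[A=34 B=23 C=39 D=46 E=59] open={R1,R2}
Step 5: reserve R4 B 5 -> on_hand[A=35 B=23 C=47 D=46 E=59] avail[A=34 B=18 C=39 D=46 E=59] open={R1,R2,R4}
Step 6: reserve R5 D 4 -> on_hand[A=35 B=23 C=47 D=46 E=59] avail[A=34 B=18 C=39 D=42 E=59] open={R1,R2,R4,R5}
Step 7: commit R2 -> on_hand[A=34 B=23 C=47 D=46 E=59] avail[A=34 B=18 C=39 D=42 E=59] open={R1,R4,R5}
Step 8: commit R1 -> on_hand[A=34 B=23 C=39 D=46 E=59] avail[A=34 B=18 C=39 D=42 E=59] open={R4,R5}
Step 9: cancel R5 -> on_hand[A=34 B=23 C=39 D=46 E=59] avail[A=34 B=18 C=39 D=46 E=59] open={R4}
Step 10: reserve R6 A 1 -> on_hand[A=34 B=23 C=39 D=46 E=59] avail[A=33 B=18 C=39 D=46 E=59] open={R4,R6}
Step 11: reserve R7 A 9 -> on_hand[A=34 B=23 C=39 D=46 E=59] avail[A=24 B=18 C=39 D=46 E=59] open={R4,R6,R7}

Answer: A: 24
B: 18
C: 39
D: 46
E: 59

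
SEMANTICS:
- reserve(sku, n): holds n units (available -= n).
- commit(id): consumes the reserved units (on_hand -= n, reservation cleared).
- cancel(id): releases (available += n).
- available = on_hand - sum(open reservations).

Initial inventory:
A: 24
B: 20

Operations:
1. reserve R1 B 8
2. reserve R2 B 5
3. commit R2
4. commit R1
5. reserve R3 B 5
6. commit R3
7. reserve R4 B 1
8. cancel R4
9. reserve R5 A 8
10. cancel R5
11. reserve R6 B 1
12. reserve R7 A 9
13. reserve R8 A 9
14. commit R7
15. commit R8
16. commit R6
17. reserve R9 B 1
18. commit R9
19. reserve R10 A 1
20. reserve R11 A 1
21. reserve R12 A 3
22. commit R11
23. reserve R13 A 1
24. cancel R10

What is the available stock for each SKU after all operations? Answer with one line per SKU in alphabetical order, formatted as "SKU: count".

Step 1: reserve R1 B 8 -> on_hand[A=24 B=20] avail[A=24 B=12] open={R1}
Step 2: reserve R2 B 5 -> on_hand[A=24 B=20] avail[A=24 B=7] open={R1,R2}
Step 3: commit R2 -> on_hand[A=24 B=15] avail[A=24 B=7] open={R1}
Step 4: commit R1 -> on_hand[A=24 B=7] avail[A=24 B=7] open={}
Step 5: reserve R3 B 5 -> on_hand[A=24 B=7] avail[A=24 B=2] open={R3}
Step 6: commit R3 -> on_hand[A=24 B=2] avail[A=24 B=2] open={}
Step 7: reserve R4 B 1 -> on_hand[A=24 B=2] avail[A=24 B=1] open={R4}
Step 8: cancel R4 -> on_hand[A=24 B=2] avail[A=24 B=2] open={}
Step 9: reserve R5 A 8 -> on_hand[A=24 B=2] avail[A=16 B=2] open={R5}
Step 10: cancel R5 -> on_hand[A=24 B=2] avail[A=24 B=2] open={}
Step 11: reserve R6 B 1 -> on_hand[A=24 B=2] avail[A=24 B=1] open={R6}
Step 12: reserve R7 A 9 -> on_hand[A=24 B=2] avail[A=15 B=1] open={R6,R7}
Step 13: reserve R8 A 9 -> on_hand[A=24 B=2] avail[A=6 B=1] open={R6,R7,R8}
Step 14: commit R7 -> on_hand[A=15 B=2] avail[A=6 B=1] open={R6,R8}
Step 15: commit R8 -> on_hand[A=6 B=2] avail[A=6 B=1] open={R6}
Step 16: commit R6 -> on_hand[A=6 B=1] avail[A=6 B=1] open={}
Step 17: reserve R9 B 1 -> on_hand[A=6 B=1] avail[A=6 B=0] open={R9}
Step 18: commit R9 -> on_hand[A=6 B=0] avail[A=6 B=0] open={}
Step 19: reserve R10 A 1 -> on_hand[A=6 B=0] avail[A=5 B=0] open={R10}
Step 20: reserve R11 A 1 -> on_hand[A=6 B=0] avail[A=4 B=0] open={R10,R11}
Step 21: reserve R12 A 3 -> on_hand[A=6 B=0] avail[A=1 B=0] open={R10,R11,R12}
Step 22: commit R11 -> on_hand[A=5 B=0] avail[A=1 B=0] open={R10,R12}
Step 23: reserve R13 A 1 -> on_hand[A=5 B=0] avail[A=0 B=0] open={R10,R12,R13}
Step 24: cancel R10 -> on_hand[A=5 B=0] avail[A=1 B=0] open={R12,R13}

Answer: A: 1
B: 0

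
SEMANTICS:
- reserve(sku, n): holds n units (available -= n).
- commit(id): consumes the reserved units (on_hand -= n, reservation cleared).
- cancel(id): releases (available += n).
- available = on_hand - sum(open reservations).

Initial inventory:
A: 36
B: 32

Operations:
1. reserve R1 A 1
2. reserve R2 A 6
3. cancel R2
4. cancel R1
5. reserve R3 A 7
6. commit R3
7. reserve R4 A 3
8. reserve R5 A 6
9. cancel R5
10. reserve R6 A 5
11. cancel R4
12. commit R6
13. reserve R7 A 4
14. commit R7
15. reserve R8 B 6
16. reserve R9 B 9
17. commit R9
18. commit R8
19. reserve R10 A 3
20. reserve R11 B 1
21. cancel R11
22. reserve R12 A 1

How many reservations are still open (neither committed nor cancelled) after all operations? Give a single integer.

Step 1: reserve R1 A 1 -> on_hand[A=36 B=32] avail[A=35 B=32] open={R1}
Step 2: reserve R2 A 6 -> on_hand[A=36 B=32] avail[A=29 B=32] open={R1,R2}
Step 3: cancel R2 -> on_hand[A=36 B=32] avail[A=35 B=32] open={R1}
Step 4: cancel R1 -> on_hand[A=36 B=32] avail[A=36 B=32] open={}
Step 5: reserve R3 A 7 -> on_hand[A=36 B=32] avail[A=29 B=32] open={R3}
Step 6: commit R3 -> on_hand[A=29 B=32] avail[A=29 B=32] open={}
Step 7: reserve R4 A 3 -> on_hand[A=29 B=32] avail[A=26 B=32] open={R4}
Step 8: reserve R5 A 6 -> on_hand[A=29 B=32] avail[A=20 B=32] open={R4,R5}
Step 9: cancel R5 -> on_hand[A=29 B=32] avail[A=26 B=32] open={R4}
Step 10: reserve R6 A 5 -> on_hand[A=29 B=32] avail[A=21 B=32] open={R4,R6}
Step 11: cancel R4 -> on_hand[A=29 B=32] avail[A=24 B=32] open={R6}
Step 12: commit R6 -> on_hand[A=24 B=32] avail[A=24 B=32] open={}
Step 13: reserve R7 A 4 -> on_hand[A=24 B=32] avail[A=20 B=32] open={R7}
Step 14: commit R7 -> on_hand[A=20 B=32] avail[A=20 B=32] open={}
Step 15: reserve R8 B 6 -> on_hand[A=20 B=32] avail[A=20 B=26] open={R8}
Step 16: reserve R9 B 9 -> on_hand[A=20 B=32] avail[A=20 B=17] open={R8,R9}
Step 17: commit R9 -> on_hand[A=20 B=23] avail[A=20 B=17] open={R8}
Step 18: commit R8 -> on_hand[A=20 B=17] avail[A=20 B=17] open={}
Step 19: reserve R10 A 3 -> on_hand[A=20 B=17] avail[A=17 B=17] open={R10}
Step 20: reserve R11 B 1 -> on_hand[A=20 B=17] avail[A=17 B=16] open={R10,R11}
Step 21: cancel R11 -> on_hand[A=20 B=17] avail[A=17 B=17] open={R10}
Step 22: reserve R12 A 1 -> on_hand[A=20 B=17] avail[A=16 B=17] open={R10,R12}
Open reservations: ['R10', 'R12'] -> 2

Answer: 2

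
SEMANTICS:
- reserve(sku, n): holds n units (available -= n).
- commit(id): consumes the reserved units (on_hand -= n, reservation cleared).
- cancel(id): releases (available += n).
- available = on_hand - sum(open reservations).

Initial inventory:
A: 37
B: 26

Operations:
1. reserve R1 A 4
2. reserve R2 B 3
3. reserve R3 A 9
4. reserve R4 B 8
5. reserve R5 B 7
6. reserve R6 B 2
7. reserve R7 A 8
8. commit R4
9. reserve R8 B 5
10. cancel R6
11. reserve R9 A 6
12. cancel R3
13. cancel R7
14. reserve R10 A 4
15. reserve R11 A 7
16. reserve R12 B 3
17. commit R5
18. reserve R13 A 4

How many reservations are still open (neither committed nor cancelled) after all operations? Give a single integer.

Answer: 8

Derivation:
Step 1: reserve R1 A 4 -> on_hand[A=37 B=26] avail[A=33 B=26] open={R1}
Step 2: reserve R2 B 3 -> on_hand[A=37 B=26] avail[A=33 B=23] open={R1,R2}
Step 3: reserve R3 A 9 -> on_hand[A=37 B=26] avail[A=24 B=23] open={R1,R2,R3}
Step 4: reserve R4 B 8 -> on_hand[A=37 B=26] avail[A=24 B=15] open={R1,R2,R3,R4}
Step 5: reserve R5 B 7 -> on_hand[A=37 B=26] avail[A=24 B=8] open={R1,R2,R3,R4,R5}
Step 6: reserve R6 B 2 -> on_hand[A=37 B=26] avail[A=24 B=6] open={R1,R2,R3,R4,R5,R6}
Step 7: reserve R7 A 8 -> on_hand[A=37 B=26] avail[A=16 B=6] open={R1,R2,R3,R4,R5,R6,R7}
Step 8: commit R4 -> on_hand[A=37 B=18] avail[A=16 B=6] open={R1,R2,R3,R5,R6,R7}
Step 9: reserve R8 B 5 -> on_hand[A=37 B=18] avail[A=16 B=1] open={R1,R2,R3,R5,R6,R7,R8}
Step 10: cancel R6 -> on_hand[A=37 B=18] avail[A=16 B=3] open={R1,R2,R3,R5,R7,R8}
Step 11: reserve R9 A 6 -> on_hand[A=37 B=18] avail[A=10 B=3] open={R1,R2,R3,R5,R7,R8,R9}
Step 12: cancel R3 -> on_hand[A=37 B=18] avail[A=19 B=3] open={R1,R2,R5,R7,R8,R9}
Step 13: cancel R7 -> on_hand[A=37 B=18] avail[A=27 B=3] open={R1,R2,R5,R8,R9}
Step 14: reserve R10 A 4 -> on_hand[A=37 B=18] avail[A=23 B=3] open={R1,R10,R2,R5,R8,R9}
Step 15: reserve R11 A 7 -> on_hand[A=37 B=18] avail[A=16 B=3] open={R1,R10,R11,R2,R5,R8,R9}
Step 16: reserve R12 B 3 -> on_hand[A=37 B=18] avail[A=16 B=0] open={R1,R10,R11,R12,R2,R5,R8,R9}
Step 17: commit R5 -> on_hand[A=37 B=11] avail[A=16 B=0] open={R1,R10,R11,R12,R2,R8,R9}
Step 18: reserve R13 A 4 -> on_hand[A=37 B=11] avail[A=12 B=0] open={R1,R10,R11,R12,R13,R2,R8,R9}
Open reservations: ['R1', 'R10', 'R11', 'R12', 'R13', 'R2', 'R8', 'R9'] -> 8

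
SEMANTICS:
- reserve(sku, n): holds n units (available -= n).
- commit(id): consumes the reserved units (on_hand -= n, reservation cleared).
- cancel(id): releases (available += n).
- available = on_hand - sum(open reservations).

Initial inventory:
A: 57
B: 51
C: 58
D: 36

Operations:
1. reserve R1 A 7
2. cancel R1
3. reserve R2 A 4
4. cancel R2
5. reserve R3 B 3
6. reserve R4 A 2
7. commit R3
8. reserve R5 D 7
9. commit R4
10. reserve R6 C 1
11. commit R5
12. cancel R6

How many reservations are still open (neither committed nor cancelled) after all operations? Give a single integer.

Step 1: reserve R1 A 7 -> on_hand[A=57 B=51 C=58 D=36] avail[A=50 B=51 C=58 D=36] open={R1}
Step 2: cancel R1 -> on_hand[A=57 B=51 C=58 D=36] avail[A=57 B=51 C=58 D=36] open={}
Step 3: reserve R2 A 4 -> on_hand[A=57 B=51 C=58 D=36] avail[A=53 B=51 C=58 D=36] open={R2}
Step 4: cancel R2 -> on_hand[A=57 B=51 C=58 D=36] avail[A=57 B=51 C=58 D=36] open={}
Step 5: reserve R3 B 3 -> on_hand[A=57 B=51 C=58 D=36] avail[A=57 B=48 C=58 D=36] open={R3}
Step 6: reserve R4 A 2 -> on_hand[A=57 B=51 C=58 D=36] avail[A=55 B=48 C=58 D=36] open={R3,R4}
Step 7: commit R3 -> on_hand[A=57 B=48 C=58 D=36] avail[A=55 B=48 C=58 D=36] open={R4}
Step 8: reserve R5 D 7 -> on_hand[A=57 B=48 C=58 D=36] avail[A=55 B=48 C=58 D=29] open={R4,R5}
Step 9: commit R4 -> on_hand[A=55 B=48 C=58 D=36] avail[A=55 B=48 C=58 D=29] open={R5}
Step 10: reserve R6 C 1 -> on_hand[A=55 B=48 C=58 D=36] avail[A=55 B=48 C=57 D=29] open={R5,R6}
Step 11: commit R5 -> on_hand[A=55 B=48 C=58 D=29] avail[A=55 B=48 C=57 D=29] open={R6}
Step 12: cancel R6 -> on_hand[A=55 B=48 C=58 D=29] avail[A=55 B=48 C=58 D=29] open={}
Open reservations: [] -> 0

Answer: 0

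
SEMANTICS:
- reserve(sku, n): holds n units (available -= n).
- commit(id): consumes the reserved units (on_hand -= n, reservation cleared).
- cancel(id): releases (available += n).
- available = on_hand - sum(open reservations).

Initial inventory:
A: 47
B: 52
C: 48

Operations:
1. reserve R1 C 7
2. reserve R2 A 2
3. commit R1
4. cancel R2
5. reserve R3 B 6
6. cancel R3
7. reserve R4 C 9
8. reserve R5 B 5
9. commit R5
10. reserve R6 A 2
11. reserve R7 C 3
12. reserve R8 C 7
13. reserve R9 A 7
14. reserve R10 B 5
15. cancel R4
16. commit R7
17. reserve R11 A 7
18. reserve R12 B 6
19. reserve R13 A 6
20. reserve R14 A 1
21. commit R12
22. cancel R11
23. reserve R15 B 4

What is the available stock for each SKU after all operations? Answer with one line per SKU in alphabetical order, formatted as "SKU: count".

Step 1: reserve R1 C 7 -> on_hand[A=47 B=52 C=48] avail[A=47 B=52 C=41] open={R1}
Step 2: reserve R2 A 2 -> on_hand[A=47 B=52 C=48] avail[A=45 B=52 C=41] open={R1,R2}
Step 3: commit R1 -> on_hand[A=47 B=52 C=41] avail[A=45 B=52 C=41] open={R2}
Step 4: cancel R2 -> on_hand[A=47 B=52 C=41] avail[A=47 B=52 C=41] open={}
Step 5: reserve R3 B 6 -> on_hand[A=47 B=52 C=41] avail[A=47 B=46 C=41] open={R3}
Step 6: cancel R3 -> on_hand[A=47 B=52 C=41] avail[A=47 B=52 C=41] open={}
Step 7: reserve R4 C 9 -> on_hand[A=47 B=52 C=41] avail[A=47 B=52 C=32] open={R4}
Step 8: reserve R5 B 5 -> on_hand[A=47 B=52 C=41] avail[A=47 B=47 C=32] open={R4,R5}
Step 9: commit R5 -> on_hand[A=47 B=47 C=41] avail[A=47 B=47 C=32] open={R4}
Step 10: reserve R6 A 2 -> on_hand[A=47 B=47 C=41] avail[A=45 B=47 C=32] open={R4,R6}
Step 11: reserve R7 C 3 -> on_hand[A=47 B=47 C=41] avail[A=45 B=47 C=29] open={R4,R6,R7}
Step 12: reserve R8 C 7 -> on_hand[A=47 B=47 C=41] avail[A=45 B=47 C=22] open={R4,R6,R7,R8}
Step 13: reserve R9 A 7 -> on_hand[A=47 B=47 C=41] avail[A=38 B=47 C=22] open={R4,R6,R7,R8,R9}
Step 14: reserve R10 B 5 -> on_hand[A=47 B=47 C=41] avail[A=38 B=42 C=22] open={R10,R4,R6,R7,R8,R9}
Step 15: cancel R4 -> on_hand[A=47 B=47 C=41] avail[A=38 B=42 C=31] open={R10,R6,R7,R8,R9}
Step 16: commit R7 -> on_hand[A=47 B=47 C=38] avail[A=38 B=42 C=31] open={R10,R6,R8,R9}
Step 17: reserve R11 A 7 -> on_hand[A=47 B=47 C=38] avail[A=31 B=42 C=31] open={R10,R11,R6,R8,R9}
Step 18: reserve R12 B 6 -> on_hand[A=47 B=47 C=38] avail[A=31 B=36 C=31] open={R10,R11,R12,R6,R8,R9}
Step 19: reserve R13 A 6 -> on_hand[A=47 B=47 C=38] avail[A=25 B=36 C=31] open={R10,R11,R12,R13,R6,R8,R9}
Step 20: reserve R14 A 1 -> on_hand[A=47 B=47 C=38] avail[A=24 B=36 C=31] open={R10,R11,R12,R13,R14,R6,R8,R9}
Step 21: commit R12 -> on_hand[A=47 B=41 C=38] avail[A=24 B=36 C=31] open={R10,R11,R13,R14,R6,R8,R9}
Step 22: cancel R11 -> on_hand[A=47 B=41 C=38] avail[A=31 B=36 C=31] open={R10,R13,R14,R6,R8,R9}
Step 23: reserve R15 B 4 -> on_hand[A=47 B=41 C=38] avail[A=31 B=32 C=31] open={R10,R13,R14,R15,R6,R8,R9}

Answer: A: 31
B: 32
C: 31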